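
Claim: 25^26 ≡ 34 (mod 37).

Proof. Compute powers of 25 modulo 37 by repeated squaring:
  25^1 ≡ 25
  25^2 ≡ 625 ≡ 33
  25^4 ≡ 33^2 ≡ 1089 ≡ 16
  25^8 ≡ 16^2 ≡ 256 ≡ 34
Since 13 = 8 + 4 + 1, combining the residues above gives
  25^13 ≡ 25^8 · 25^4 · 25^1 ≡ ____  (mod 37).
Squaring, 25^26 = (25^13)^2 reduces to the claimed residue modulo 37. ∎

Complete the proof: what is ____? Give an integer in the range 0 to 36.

21

Multiply the listed residues: 34 · 16 · 25 = 544 → 13600.
Reducing modulo 37: 13600 = 367·37 + 21, so 25^13 ≡ 21.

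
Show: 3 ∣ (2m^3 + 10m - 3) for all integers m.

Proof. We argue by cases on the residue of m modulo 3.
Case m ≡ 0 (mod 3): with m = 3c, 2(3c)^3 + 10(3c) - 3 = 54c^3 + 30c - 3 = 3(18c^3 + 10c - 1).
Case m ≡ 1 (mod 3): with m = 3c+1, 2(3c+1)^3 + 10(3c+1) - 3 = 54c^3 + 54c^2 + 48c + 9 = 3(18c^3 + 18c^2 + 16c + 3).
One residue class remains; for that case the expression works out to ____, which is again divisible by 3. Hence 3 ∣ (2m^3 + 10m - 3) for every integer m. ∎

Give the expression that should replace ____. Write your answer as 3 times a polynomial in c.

Only m ≡ 2 (mod 3) is unaccounted for. Put m = 3c+2:
2(3c+2)^3 + 10(3c+2) - 3 expands to 54c^3 + 108c^2 + 102c + 33,
and factoring out 3 leaves 3(18c^3 + 36c^2 + 34c + 11).

3(18c^3 + 36c^2 + 34c + 11)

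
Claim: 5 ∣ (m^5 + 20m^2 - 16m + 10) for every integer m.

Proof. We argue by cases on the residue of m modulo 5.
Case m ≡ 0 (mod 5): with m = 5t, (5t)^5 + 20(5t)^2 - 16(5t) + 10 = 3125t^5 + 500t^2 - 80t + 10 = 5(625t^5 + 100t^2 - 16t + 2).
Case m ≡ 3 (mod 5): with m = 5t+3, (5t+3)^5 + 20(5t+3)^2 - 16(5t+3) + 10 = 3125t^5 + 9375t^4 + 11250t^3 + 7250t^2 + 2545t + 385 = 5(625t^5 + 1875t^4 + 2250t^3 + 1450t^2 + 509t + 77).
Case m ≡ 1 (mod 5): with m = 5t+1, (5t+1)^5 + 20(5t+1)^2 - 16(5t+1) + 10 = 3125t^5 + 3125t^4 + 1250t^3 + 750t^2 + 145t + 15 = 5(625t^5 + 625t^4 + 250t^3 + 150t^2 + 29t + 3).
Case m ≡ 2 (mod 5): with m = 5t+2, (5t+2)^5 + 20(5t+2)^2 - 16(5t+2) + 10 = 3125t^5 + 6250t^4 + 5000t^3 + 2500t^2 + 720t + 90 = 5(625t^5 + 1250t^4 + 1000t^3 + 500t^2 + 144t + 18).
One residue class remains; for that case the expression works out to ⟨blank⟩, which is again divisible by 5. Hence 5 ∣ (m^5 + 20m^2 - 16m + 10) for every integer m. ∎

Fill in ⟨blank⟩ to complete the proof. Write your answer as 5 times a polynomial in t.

The residues treated are {0, 3, 1, 2}, so the missing case is m ≡ 4 (mod 5); write m = 5t+4.
Then (5t+4)^5 + 20(5t+4)^2 - 16(5t+4) + 10 = 3125t^5 + 12500t^4 + 20000t^3 + 16500t^2 + 7120t + 1290 = 5(625t^5 + 2500t^4 + 4000t^3 + 3300t^2 + 1424t + 258).

5(625t^5 + 2500t^4 + 4000t^3 + 3300t^2 + 1424t + 258)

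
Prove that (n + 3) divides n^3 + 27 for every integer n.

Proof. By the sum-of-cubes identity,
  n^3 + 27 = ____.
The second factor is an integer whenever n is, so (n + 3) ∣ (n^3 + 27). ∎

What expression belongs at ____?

(n + 3)(n^2 - 3n + 9)

a^3 + b^3 = (a + b)(a^2 - ab + b^2). With a = n, b = 3:
n^3 + 27 = (n + 3)(n^2 - 3n + 9).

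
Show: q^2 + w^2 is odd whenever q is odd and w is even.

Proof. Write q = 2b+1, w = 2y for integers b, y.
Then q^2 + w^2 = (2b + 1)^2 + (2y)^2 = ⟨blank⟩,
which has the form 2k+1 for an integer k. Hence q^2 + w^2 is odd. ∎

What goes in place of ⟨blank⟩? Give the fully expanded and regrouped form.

Expanding: (2b + 1)^2 + (2y)^2 = 4b^2 + 4b + 4y^2 + 1.
Every term except the constant is even, so this is 2(2b^2 + 2b + 2y^2) + 1,
and 2b^2 + 2b + 2y^2 ∈ ℤ gives the required form.

2(2b^2 + 2b + 2y^2) + 1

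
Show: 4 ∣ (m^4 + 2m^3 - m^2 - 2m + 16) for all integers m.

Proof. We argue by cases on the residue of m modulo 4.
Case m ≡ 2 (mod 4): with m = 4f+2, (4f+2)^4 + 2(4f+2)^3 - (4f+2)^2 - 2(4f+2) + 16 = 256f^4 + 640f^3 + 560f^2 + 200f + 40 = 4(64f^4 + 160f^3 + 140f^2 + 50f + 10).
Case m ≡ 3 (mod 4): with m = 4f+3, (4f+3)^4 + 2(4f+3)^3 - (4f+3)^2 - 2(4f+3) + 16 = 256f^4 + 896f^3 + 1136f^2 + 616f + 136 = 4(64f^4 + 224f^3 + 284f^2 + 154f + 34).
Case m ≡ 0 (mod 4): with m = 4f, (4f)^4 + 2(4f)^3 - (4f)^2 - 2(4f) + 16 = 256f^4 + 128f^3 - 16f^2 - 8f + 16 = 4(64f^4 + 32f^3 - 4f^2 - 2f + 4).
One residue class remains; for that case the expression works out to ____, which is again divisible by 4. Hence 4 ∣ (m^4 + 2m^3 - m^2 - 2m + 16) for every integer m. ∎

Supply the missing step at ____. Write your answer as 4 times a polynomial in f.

Only m ≡ 1 (mod 4) is unaccounted for. Put m = 4f+1:
(4f+1)^4 + 2(4f+1)^3 - (4f+1)^2 - 2(4f+1) + 16 expands to 256f^4 + 384f^3 + 176f^2 + 24f + 16,
and factoring out 4 leaves 4(64f^4 + 96f^3 + 44f^2 + 6f + 4).

4(64f^4 + 96f^3 + 44f^2 + 6f + 4)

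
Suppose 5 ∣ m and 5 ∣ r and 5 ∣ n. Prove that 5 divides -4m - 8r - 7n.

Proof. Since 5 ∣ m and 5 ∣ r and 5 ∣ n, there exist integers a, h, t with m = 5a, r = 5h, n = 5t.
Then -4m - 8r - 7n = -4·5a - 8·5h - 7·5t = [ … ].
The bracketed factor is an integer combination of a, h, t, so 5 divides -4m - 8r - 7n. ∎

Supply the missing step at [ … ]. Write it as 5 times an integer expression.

Each term has a factor of 5: -4·5a - 8·5h - 7·5t = 5·(-4a - 8h - 7t).
Since -4a - 8h - 7t is an integer, 5 ∣ (-4m - 8r - 7n).

5(-4a - 8h - 7t)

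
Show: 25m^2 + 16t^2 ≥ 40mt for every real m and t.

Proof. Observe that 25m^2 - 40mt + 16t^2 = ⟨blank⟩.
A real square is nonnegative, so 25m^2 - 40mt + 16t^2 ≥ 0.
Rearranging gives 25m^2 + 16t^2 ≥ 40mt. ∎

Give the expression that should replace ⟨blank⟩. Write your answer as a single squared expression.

25m^2 - 40mt + 16t^2 is a perfect-square trinomial: the outer terms are (5m)^2 and (4t)^2, and the cross term is -2·5m·4t.
So 25m^2 - 40mt + 16t^2 = (5m - 4t)^2 ≥ 0.

(5m - 4t)^2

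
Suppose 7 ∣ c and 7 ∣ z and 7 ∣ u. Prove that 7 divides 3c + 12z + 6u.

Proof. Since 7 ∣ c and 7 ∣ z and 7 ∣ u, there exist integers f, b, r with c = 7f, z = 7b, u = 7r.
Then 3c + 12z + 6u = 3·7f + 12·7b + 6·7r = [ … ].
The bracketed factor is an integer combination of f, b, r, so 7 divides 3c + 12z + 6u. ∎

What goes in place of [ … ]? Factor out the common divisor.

Pull the common 7 out of every term: 3·7f + 12·7b + 6·7r = 7(12b + 3f + 6r).
12b + 3f + 6r is an integer, which exhibits the divisibility.

7(12b + 3f + 6r)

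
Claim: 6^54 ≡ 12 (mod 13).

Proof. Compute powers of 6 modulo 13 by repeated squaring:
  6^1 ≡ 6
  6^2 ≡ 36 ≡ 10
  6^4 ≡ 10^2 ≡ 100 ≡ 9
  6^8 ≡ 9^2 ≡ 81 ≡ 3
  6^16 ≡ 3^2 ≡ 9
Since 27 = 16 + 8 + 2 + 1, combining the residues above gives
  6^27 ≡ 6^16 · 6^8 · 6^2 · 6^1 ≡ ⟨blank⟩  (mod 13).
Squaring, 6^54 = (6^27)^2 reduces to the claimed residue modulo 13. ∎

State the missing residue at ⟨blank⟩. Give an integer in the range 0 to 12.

8

6^16 · 6^8 · 6^2 · 6^1 ≡ 9 · 3 · 10 · 6 = 1620.
1620 mod 13 = 8, so 6^27 ≡ 8 (mod 13).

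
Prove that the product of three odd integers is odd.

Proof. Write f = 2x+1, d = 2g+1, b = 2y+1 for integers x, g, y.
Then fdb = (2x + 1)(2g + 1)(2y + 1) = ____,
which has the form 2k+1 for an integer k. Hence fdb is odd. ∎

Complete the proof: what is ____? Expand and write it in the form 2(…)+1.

Expanding: (2x + 1)(2g + 1)(2y + 1) = 8gxy + 4gx + 4gy + 2g + 4xy + 2x + 2y + 1.
Every term except the constant is even, so this is 2(4gxy + 2gx + 2gy + g + 2xy + x + y) + 1,
and 4gxy + 2gx + 2gy + g + 2xy + x + y ∈ ℤ gives the required form.

2(4gxy + 2gx + 2gy + g + 2xy + x + y) + 1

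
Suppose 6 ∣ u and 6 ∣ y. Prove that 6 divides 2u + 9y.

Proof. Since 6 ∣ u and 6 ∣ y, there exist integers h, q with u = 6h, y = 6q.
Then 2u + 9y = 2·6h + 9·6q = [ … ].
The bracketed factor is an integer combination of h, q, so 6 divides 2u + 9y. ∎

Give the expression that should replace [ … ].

Each term has a factor of 6: 2·6h + 9·6q = 6·(2h + 9q).
Since 2h + 9q is an integer, 6 ∣ (2u + 9y).

6(2h + 9q)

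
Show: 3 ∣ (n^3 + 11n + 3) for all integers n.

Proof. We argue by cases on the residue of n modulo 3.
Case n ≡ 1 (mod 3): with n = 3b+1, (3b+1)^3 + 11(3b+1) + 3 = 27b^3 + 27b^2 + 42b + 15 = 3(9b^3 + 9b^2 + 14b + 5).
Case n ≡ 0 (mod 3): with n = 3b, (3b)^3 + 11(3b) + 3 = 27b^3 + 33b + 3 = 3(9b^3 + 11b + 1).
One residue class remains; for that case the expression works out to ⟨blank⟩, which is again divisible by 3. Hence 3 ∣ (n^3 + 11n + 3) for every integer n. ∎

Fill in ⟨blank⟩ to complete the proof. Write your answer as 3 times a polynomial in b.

Only n ≡ 2 (mod 3) is unaccounted for. Put n = 3b+2:
(3b+2)^3 + 11(3b+2) + 3 expands to 27b^3 + 54b^2 + 69b + 33,
and factoring out 3 leaves 3(9b^3 + 18b^2 + 23b + 11).

3(9b^3 + 18b^2 + 23b + 11)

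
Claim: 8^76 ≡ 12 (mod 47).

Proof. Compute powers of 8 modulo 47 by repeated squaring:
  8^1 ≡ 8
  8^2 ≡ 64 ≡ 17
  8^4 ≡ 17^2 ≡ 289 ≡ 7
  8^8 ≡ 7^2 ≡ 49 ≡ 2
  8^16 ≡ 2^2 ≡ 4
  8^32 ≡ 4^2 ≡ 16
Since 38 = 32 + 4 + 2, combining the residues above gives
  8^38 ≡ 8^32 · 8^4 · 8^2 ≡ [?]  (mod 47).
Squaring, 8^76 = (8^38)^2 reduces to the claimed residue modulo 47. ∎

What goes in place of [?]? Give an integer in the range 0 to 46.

24

Multiply the listed residues: 16 · 7 · 17 = 112 → 1904.
Reducing modulo 47: 1904 = 40·47 + 24, so 8^38 ≡ 24.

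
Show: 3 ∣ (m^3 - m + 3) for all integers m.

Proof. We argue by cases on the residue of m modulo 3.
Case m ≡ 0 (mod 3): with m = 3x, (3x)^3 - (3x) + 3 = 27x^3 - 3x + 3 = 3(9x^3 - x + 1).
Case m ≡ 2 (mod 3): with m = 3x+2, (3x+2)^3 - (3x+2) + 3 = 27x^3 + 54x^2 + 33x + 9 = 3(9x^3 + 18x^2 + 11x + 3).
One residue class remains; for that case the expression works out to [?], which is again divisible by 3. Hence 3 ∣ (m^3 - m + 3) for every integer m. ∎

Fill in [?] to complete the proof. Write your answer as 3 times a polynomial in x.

The residues treated are {0, 2}, so the missing case is m ≡ 1 (mod 3); write m = 3x+1.
Then (3x+1)^3 - (3x+1) + 3 = 27x^3 + 27x^2 + 6x + 3 = 3(9x^3 + 9x^2 + 2x + 1).

3(9x^3 + 9x^2 + 2x + 1)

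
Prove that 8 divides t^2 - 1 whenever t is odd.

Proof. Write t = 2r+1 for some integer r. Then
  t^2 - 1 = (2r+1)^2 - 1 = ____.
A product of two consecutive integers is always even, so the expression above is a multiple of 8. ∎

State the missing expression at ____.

(2r+1)^2 - 1 = 4r^2 + 4r + 1 - 1 = 4r^2 + 4r = 4r(r+1).
Since r and r+1 are consecutive, r(r+1) is even, and 4·(even) is a multiple of 8.

4r(r + 1)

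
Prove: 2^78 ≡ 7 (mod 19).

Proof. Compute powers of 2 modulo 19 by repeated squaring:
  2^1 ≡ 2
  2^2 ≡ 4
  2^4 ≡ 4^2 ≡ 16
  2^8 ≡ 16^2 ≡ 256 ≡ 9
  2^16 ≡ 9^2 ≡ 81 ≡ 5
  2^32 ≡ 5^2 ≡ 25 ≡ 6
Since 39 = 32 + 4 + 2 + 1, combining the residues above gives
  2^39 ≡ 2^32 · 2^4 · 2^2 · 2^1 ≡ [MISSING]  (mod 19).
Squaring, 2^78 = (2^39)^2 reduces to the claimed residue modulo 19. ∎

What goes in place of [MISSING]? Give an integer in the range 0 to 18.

Multiply the listed residues: 6 · 16 · 4 · 2 = 96 → 384 → 768.
Reducing modulo 19: 768 = 40·19 + 8, so 2^39 ≡ 8.

8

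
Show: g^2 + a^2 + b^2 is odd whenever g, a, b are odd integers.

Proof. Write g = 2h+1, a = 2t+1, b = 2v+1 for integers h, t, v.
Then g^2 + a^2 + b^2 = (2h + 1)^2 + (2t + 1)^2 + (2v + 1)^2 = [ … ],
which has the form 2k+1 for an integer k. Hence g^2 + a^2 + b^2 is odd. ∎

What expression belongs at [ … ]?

2(2h^2 + 2h + 2t^2 + 2t + 2v^2 + 2v + 1) + 1

Expanding: (2h + 1)^2 + (2t + 1)^2 + (2v + 1)^2 = 4h^2 + 4h + 4t^2 + 4t + 4v^2 + 4v + 3.
Every term except the constant is even, so this is 2(2h^2 + 2h + 2t^2 + 2t + 2v^2 + 2v + 1) + 1,
and 2h^2 + 2h + 2t^2 + 2t + 2v^2 + 2v + 1 ∈ ℤ gives the required form.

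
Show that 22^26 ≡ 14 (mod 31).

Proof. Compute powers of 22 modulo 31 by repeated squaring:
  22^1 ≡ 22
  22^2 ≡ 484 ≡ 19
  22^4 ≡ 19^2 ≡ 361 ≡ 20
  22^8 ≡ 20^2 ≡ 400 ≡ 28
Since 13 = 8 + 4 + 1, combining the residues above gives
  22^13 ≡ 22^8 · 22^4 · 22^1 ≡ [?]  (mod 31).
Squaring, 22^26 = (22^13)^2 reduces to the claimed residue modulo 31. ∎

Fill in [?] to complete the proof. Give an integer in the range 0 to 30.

13

22^8 · 22^4 · 22^1 ≡ 28 · 20 · 22 = 12320.
12320 mod 31 = 13, so 22^13 ≡ 13 (mod 31).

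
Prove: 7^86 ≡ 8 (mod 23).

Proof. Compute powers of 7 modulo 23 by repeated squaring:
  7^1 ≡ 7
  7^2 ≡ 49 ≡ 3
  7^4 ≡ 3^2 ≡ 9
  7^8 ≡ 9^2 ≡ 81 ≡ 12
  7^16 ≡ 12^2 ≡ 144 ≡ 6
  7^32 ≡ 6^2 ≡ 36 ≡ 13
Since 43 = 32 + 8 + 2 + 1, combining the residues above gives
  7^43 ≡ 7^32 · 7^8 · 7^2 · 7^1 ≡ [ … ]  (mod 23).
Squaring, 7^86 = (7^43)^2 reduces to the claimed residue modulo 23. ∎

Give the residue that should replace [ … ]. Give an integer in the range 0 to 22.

7^32 · 7^8 · 7^2 · 7^1 ≡ 13 · 12 · 3 · 7 = 3276.
3276 mod 23 = 10, so 7^43 ≡ 10 (mod 23).

10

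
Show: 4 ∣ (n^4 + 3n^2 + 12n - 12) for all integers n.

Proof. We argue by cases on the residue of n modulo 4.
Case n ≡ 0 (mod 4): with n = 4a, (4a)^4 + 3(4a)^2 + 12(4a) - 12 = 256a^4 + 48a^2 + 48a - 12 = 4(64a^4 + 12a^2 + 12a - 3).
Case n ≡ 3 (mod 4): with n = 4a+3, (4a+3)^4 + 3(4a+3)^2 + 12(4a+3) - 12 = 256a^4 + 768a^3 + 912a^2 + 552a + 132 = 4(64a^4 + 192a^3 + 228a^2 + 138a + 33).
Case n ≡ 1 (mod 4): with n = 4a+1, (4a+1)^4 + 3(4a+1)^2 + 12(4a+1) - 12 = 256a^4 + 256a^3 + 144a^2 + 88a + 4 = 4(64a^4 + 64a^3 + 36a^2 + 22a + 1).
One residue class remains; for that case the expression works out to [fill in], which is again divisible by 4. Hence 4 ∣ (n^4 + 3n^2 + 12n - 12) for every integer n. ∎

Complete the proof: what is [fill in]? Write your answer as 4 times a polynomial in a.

Only n ≡ 2 (mod 4) is unaccounted for. Put n = 4a+2:
(4a+2)^4 + 3(4a+2)^2 + 12(4a+2) - 12 expands to 256a^4 + 512a^3 + 432a^2 + 224a + 40,
and factoring out 4 leaves 4(64a^4 + 128a^3 + 108a^2 + 56a + 10).

4(64a^4 + 128a^3 + 108a^2 + 56a + 10)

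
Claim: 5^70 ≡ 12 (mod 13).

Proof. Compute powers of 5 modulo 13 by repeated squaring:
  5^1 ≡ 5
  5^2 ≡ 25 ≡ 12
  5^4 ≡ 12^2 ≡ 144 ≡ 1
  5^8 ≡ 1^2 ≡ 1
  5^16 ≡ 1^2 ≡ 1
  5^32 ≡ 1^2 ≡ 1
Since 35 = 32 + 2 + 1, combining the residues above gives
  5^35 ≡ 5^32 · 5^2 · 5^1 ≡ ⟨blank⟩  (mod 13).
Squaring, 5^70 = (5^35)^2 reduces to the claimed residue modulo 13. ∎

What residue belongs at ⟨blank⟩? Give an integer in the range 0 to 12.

5^32 · 5^2 · 5^1 ≡ 1 · 12 · 5 = 60.
60 mod 13 = 8, so 5^35 ≡ 8 (mod 13).

8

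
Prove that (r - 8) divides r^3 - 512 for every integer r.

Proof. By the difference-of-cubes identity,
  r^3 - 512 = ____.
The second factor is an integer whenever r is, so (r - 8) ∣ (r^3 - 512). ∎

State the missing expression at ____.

(r - 8)(r^2 + 8r + 64)

a^3 - b^3 = (a - b)(a^2 + ab + b^2). With a = r, b = 8:
r^3 - 512 = (r - 8)(r^2 + 8r + 64).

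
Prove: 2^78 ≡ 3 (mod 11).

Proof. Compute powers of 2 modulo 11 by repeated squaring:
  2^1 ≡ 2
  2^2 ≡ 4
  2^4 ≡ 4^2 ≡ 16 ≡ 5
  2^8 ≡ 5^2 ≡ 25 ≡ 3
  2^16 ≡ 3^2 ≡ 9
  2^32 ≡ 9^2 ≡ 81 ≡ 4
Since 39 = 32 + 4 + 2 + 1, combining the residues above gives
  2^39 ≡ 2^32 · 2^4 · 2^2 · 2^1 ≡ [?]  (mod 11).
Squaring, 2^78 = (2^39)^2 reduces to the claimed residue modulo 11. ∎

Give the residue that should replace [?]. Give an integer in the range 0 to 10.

2^32 · 2^4 · 2^2 · 2^1 ≡ 4 · 5 · 4 · 2 = 160.
160 mod 11 = 6, so 2^39 ≡ 6 (mod 11).

6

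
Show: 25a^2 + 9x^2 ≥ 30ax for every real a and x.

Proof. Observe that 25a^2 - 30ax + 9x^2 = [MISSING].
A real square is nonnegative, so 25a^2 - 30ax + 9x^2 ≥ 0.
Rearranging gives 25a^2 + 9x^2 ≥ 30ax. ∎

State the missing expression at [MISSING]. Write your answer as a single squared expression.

25a^2 - 30ax + 9x^2 is a perfect-square trinomial: the outer terms are (5a)^2 and (3x)^2, and the cross term is -2·5a·3x.
So 25a^2 - 30ax + 9x^2 = (5a - 3x)^2 ≥ 0.

(5a - 3x)^2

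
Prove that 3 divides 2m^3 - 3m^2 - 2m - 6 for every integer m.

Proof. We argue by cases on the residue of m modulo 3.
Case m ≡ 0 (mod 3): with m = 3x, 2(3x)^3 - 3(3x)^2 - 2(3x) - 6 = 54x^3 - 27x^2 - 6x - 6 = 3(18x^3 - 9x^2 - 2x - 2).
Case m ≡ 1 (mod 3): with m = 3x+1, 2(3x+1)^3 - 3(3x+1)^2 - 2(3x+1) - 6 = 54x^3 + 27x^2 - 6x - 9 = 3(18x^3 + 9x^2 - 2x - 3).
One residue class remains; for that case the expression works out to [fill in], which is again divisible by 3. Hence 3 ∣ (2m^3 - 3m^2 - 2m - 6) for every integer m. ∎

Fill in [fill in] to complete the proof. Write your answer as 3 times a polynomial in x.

Only m ≡ 2 (mod 3) is unaccounted for. Put m = 3x+2:
2(3x+2)^3 - 3(3x+2)^2 - 2(3x+2) - 6 expands to 54x^3 + 81x^2 + 30x - 6,
and factoring out 3 leaves 3(18x^3 + 27x^2 + 10x - 2).

3(18x^3 + 27x^2 + 10x - 2)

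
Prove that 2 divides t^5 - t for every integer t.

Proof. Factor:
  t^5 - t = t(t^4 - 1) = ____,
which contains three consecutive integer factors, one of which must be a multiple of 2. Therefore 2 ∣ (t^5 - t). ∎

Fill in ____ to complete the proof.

t^4 - 1 = (t^2 - 1)(t^2 + 1), and t^2 - 1 = (t-1)(t+1).
So t(t^4 - 1) = (t - 1)t(t + 1)(t^2 + 1).

(t - 1)t(t + 1)(t^2 + 1)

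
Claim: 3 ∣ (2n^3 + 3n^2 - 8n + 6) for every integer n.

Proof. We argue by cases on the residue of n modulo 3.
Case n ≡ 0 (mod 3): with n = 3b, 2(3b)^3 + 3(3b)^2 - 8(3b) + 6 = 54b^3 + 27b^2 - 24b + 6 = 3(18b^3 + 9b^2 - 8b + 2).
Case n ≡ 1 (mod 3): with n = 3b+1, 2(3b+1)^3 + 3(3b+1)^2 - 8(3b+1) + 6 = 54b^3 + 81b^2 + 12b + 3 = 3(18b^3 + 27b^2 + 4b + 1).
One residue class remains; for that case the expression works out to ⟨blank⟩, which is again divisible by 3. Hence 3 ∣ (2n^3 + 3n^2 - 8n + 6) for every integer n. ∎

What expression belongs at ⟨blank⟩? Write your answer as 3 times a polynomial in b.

Only n ≡ 2 (mod 3) is unaccounted for. Put n = 3b+2:
2(3b+2)^3 + 3(3b+2)^2 - 8(3b+2) + 6 expands to 54b^3 + 135b^2 + 84b + 18,
and factoring out 3 leaves 3(18b^3 + 45b^2 + 28b + 6).

3(18b^3 + 45b^2 + 28b + 6)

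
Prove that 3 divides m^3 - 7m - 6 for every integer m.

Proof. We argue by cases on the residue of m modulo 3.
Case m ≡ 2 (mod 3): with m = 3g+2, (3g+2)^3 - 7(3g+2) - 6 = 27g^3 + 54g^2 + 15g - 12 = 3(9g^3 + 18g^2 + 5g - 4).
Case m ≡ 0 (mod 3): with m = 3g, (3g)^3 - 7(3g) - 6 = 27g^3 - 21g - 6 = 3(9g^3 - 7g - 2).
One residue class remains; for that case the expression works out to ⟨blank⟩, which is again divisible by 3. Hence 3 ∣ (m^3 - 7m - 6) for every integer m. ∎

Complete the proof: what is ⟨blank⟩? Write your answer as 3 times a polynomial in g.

The residues treated are {2, 0}, so the missing case is m ≡ 1 (mod 3); write m = 3g+1.
Then (3g+1)^3 - 7(3g+1) - 6 = 27g^3 + 27g^2 - 12g - 12 = 3(9g^3 + 9g^2 - 4g - 4).

3(9g^3 + 9g^2 - 4g - 4)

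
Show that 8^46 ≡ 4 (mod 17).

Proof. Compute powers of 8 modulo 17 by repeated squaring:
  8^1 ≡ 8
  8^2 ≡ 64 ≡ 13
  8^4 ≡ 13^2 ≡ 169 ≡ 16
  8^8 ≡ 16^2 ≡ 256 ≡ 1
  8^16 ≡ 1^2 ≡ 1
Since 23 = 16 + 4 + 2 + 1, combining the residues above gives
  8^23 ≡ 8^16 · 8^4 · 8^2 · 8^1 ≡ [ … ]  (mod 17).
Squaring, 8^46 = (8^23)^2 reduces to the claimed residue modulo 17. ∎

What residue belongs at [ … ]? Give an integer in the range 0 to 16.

Multiply the listed residues: 1 · 16 · 13 · 8 = 16 → 208 → 1664.
Reducing modulo 17: 1664 = 97·17 + 15, so 8^23 ≡ 15.

15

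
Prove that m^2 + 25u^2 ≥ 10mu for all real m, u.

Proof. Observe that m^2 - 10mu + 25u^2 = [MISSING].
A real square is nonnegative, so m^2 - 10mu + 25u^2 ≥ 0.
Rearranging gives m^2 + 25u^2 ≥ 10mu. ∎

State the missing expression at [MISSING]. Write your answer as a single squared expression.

The leading and trailing coefficients are 1^2 and 5^2, and 10 = 2·1·5, so the trinomial is (m - 5u)^2.
Hence m^2 - 10mu + 25u^2 ≥ 0.

(m - 5u)^2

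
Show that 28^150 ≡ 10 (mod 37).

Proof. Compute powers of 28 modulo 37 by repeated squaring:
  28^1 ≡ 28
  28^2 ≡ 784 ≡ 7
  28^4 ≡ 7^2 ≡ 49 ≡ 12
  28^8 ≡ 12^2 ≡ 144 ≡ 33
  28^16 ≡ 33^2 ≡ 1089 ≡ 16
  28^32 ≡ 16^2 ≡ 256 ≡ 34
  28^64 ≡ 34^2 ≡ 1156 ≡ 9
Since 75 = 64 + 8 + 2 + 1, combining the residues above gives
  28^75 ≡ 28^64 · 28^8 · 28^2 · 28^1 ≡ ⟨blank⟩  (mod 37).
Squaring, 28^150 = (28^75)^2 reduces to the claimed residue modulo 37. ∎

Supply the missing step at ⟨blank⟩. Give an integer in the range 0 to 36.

11

Multiply the listed residues: 9 · 33 · 7 · 28 = 297 → 2079 → 58212.
Reducing modulo 37: 58212 = 1573·37 + 11, so 28^75 ≡ 11.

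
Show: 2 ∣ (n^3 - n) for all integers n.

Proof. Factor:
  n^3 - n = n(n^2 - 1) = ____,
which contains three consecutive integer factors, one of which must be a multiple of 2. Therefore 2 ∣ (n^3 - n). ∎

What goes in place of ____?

(n - 1)n(n + 1)

n(n^2 - 1) = n(n - 1)(n + 1) = (n - 1)n(n + 1).
These three factors are consecutive integers, so their product is divisible by 2.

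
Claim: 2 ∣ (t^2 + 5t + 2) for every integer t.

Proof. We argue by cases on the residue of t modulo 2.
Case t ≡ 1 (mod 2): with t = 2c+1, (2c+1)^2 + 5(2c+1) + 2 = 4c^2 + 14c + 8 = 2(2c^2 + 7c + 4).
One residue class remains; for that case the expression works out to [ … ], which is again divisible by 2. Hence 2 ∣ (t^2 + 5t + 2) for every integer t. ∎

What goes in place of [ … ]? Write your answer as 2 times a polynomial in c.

2(2c^2 + 5c + 1)

Only t ≡ 0 (mod 2) is unaccounted for. Put t = 2c:
(2c)^2 + 5(2c) + 2 expands to 4c^2 + 10c + 2,
and factoring out 2 leaves 2(2c^2 + 5c + 1).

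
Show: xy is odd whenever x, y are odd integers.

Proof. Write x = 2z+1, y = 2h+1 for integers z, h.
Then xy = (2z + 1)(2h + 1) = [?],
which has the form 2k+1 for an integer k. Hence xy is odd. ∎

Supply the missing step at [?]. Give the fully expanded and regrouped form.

Expanding: (2z + 1)(2h + 1) = 4hz + 2h + 2z + 1.
Every term except the constant is even, so this is 2(2hz + h + z) + 1,
and 2hz + h + z ∈ ℤ gives the required form.

2(2hz + h + z) + 1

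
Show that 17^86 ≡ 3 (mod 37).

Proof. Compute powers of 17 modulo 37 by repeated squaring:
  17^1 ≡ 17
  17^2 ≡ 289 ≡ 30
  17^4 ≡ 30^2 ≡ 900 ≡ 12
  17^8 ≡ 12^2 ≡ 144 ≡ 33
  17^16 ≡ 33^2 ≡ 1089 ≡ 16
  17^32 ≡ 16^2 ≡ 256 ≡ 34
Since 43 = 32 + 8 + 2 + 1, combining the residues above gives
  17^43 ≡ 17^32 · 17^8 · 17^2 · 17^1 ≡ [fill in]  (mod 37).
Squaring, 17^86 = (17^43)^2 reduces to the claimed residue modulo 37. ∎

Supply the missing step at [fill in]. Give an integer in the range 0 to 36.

15

17^32 · 17^8 · 17^2 · 17^1 ≡ 34 · 33 · 30 · 17 = 572220.
572220 mod 37 = 15, so 17^43 ≡ 15 (mod 37).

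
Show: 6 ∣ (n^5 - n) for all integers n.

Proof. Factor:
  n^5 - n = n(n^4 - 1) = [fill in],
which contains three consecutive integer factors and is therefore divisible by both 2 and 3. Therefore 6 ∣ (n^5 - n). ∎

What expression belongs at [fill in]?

n^4 - 1 = (n^2 - 1)(n^2 + 1), and n^2 - 1 = (n-1)(n+1).
So n(n^4 - 1) = (n - 1)n(n + 1)(n^2 + 1).

(n - 1)n(n + 1)(n^2 + 1)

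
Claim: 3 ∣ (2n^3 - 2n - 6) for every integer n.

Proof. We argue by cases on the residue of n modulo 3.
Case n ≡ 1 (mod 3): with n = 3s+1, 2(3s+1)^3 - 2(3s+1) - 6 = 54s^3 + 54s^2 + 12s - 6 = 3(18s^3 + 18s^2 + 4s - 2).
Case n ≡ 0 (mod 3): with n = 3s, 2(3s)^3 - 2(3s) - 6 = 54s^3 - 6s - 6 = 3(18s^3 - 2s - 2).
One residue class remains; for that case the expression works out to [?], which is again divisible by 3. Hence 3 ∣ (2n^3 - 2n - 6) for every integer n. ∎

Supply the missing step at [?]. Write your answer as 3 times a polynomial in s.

3(18s^3 + 36s^2 + 22s + 2)

Only n ≡ 2 (mod 3) is unaccounted for. Put n = 3s+2:
2(3s+2)^3 - 2(3s+2) - 6 expands to 54s^3 + 108s^2 + 66s + 6,
and factoring out 3 leaves 3(18s^3 + 36s^2 + 22s + 2).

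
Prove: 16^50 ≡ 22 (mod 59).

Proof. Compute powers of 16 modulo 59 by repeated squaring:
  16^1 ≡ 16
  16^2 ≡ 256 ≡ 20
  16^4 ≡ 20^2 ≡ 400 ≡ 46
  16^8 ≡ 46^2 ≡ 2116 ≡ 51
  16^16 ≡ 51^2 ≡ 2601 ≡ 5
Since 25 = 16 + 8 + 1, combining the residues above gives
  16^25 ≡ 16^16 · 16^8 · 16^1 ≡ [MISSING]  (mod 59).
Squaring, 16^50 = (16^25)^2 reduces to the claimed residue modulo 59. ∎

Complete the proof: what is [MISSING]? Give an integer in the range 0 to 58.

16^16 · 16^8 · 16^1 ≡ 5 · 51 · 16 = 4080.
4080 mod 59 = 9, so 16^25 ≡ 9 (mod 59).

9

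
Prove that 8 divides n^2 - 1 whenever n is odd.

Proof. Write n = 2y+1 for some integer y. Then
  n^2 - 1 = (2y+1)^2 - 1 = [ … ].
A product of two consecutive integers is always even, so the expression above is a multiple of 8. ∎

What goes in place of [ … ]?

(2y+1)^2 - 1 = 4y^2 + 4y + 1 - 1 = 4y^2 + 4y = 4y(y+1).
Since y and y+1 are consecutive, y(y+1) is even, and 4·(even) is a multiple of 8.

4y(y + 1)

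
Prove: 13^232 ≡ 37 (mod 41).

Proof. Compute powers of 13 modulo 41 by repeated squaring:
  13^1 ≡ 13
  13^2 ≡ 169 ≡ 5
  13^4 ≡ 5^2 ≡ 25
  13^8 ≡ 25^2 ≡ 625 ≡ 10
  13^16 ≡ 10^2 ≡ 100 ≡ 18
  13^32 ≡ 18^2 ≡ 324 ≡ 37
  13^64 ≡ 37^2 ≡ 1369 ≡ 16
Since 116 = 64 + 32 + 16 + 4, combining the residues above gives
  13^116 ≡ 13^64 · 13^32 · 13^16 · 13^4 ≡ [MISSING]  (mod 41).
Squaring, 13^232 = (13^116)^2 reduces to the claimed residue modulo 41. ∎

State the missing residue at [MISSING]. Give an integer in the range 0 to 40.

23

13^64 · 13^32 · 13^16 · 13^4 ≡ 16 · 37 · 18 · 25 = 266400.
266400 mod 41 = 23, so 13^116 ≡ 23 (mod 41).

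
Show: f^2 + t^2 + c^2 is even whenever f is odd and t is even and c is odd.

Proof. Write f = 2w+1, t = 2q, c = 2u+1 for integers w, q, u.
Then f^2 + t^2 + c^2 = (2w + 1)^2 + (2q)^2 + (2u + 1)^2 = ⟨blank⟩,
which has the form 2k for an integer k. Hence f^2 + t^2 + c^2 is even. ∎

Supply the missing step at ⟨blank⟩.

2(2q^2 + 2u^2 + 2u + 2w^2 + 2w + 1)

(2w + 1)^2 + (2q)^2 + (2u + 1)^2 = 4q^2 + 4u^2 + 4u + 4w^2 + 4w + 2
= 2(2q^2 + 2u^2 + 2u + 2w^2 + 2w + 1).
Since 2q^2 + 2u^2 + 2u + 2w^2 + 2w + 1 is an integer, the sum of squares is of the form 2k for an integer k.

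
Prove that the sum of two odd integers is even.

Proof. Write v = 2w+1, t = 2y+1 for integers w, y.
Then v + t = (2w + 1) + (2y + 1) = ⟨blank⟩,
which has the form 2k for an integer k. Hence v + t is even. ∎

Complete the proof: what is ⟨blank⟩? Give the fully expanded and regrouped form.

2(w + y + 1)

Expanding: (2w + 1) + (2y + 1) = 2w + 2y + 2.
Every term is even; pulling out the factor of 2 gives 2(w + y + 1).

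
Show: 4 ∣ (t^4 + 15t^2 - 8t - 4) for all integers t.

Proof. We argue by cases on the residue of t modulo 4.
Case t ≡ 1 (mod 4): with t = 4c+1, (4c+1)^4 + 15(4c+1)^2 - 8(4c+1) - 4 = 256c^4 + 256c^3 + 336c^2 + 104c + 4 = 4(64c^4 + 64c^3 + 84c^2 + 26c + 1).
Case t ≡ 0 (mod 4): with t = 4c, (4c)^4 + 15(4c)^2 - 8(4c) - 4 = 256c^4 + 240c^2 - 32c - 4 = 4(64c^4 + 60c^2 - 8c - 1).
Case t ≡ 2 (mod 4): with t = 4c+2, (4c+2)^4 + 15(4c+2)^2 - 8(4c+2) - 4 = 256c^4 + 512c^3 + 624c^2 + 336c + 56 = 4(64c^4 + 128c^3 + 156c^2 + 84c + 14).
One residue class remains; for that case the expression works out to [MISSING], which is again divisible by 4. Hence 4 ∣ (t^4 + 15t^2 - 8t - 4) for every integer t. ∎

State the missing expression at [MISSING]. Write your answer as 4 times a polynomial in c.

The residues treated are {1, 0, 2}, so the missing case is t ≡ 3 (mod 4); write t = 4c+3.
Then (4c+3)^4 + 15(4c+3)^2 - 8(4c+3) - 4 = 256c^4 + 768c^3 + 1104c^2 + 760c + 188 = 4(64c^4 + 192c^3 + 276c^2 + 190c + 47).

4(64c^4 + 192c^3 + 276c^2 + 190c + 47)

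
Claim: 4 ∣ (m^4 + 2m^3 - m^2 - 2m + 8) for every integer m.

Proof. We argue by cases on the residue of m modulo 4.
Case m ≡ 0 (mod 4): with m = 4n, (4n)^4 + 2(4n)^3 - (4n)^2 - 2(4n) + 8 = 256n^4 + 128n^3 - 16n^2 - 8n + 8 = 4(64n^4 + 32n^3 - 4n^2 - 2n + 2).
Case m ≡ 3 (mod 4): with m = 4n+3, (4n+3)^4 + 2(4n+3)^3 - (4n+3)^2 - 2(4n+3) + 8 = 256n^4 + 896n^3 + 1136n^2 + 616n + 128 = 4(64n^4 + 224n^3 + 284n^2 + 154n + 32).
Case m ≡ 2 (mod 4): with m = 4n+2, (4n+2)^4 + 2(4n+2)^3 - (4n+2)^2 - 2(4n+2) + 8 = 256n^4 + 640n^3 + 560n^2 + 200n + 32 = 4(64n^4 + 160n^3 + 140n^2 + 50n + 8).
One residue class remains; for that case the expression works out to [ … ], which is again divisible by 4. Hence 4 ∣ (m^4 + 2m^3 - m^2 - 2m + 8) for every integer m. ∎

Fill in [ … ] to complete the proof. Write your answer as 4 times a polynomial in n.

Only m ≡ 1 (mod 4) is unaccounted for. Put m = 4n+1:
(4n+1)^4 + 2(4n+1)^3 - (4n+1)^2 - 2(4n+1) + 8 expands to 256n^4 + 384n^3 + 176n^2 + 24n + 8,
and factoring out 4 leaves 4(64n^4 + 96n^3 + 44n^2 + 6n + 2).

4(64n^4 + 96n^3 + 44n^2 + 6n + 2)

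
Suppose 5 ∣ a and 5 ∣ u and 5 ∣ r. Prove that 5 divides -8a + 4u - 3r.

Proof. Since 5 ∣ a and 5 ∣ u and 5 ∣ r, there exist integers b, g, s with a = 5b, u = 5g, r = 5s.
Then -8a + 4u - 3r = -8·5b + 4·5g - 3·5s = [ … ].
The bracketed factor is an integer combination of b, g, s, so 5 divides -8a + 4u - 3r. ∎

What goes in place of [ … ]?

Each term has a factor of 5: -8·5b + 4·5g - 3·5s = 5·(-8b + 4g - 3s).
Since -8b + 4g - 3s is an integer, 5 ∣ (-8a + 4u - 3r).

5(-8b + 4g - 3s)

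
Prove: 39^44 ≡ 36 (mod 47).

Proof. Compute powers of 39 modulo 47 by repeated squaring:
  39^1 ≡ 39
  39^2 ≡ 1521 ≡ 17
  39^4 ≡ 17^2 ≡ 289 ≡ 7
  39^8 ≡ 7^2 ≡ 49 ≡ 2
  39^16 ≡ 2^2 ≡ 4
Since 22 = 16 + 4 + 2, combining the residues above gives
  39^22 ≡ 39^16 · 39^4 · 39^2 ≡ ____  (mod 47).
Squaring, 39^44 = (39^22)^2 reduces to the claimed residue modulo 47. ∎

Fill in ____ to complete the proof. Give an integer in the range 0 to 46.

Multiply the listed residues: 4 · 7 · 17 = 28 → 476.
Reducing modulo 47: 476 = 10·47 + 6, so 39^22 ≡ 6.

6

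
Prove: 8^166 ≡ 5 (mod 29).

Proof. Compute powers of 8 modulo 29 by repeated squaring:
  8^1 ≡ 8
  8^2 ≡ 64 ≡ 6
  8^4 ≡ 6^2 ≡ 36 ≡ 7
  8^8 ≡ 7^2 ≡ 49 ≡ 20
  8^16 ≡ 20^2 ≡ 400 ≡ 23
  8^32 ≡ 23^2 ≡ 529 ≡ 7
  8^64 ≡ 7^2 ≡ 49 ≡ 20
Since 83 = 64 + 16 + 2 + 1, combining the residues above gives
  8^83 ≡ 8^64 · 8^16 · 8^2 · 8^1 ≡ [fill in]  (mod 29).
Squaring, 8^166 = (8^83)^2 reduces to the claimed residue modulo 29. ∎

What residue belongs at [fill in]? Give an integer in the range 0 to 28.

8^64 · 8^16 · 8^2 · 8^1 ≡ 20 · 23 · 6 · 8 = 22080.
22080 mod 29 = 11, so 8^83 ≡ 11 (mod 29).

11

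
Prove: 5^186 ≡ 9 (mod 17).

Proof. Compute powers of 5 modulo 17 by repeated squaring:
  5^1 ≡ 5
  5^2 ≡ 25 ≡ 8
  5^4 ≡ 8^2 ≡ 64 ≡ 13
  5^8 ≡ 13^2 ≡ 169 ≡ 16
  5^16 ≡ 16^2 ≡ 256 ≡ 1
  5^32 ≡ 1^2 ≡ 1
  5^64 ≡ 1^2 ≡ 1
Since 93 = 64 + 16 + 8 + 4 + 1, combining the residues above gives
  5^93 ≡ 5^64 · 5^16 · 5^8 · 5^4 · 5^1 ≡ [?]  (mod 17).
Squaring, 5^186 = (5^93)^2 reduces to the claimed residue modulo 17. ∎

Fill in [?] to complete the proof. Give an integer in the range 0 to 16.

5^64 · 5^16 · 5^8 · 5^4 · 5^1 ≡ 1 · 1 · 16 · 13 · 5 = 1040.
1040 mod 17 = 3, so 5^93 ≡ 3 (mod 17).

3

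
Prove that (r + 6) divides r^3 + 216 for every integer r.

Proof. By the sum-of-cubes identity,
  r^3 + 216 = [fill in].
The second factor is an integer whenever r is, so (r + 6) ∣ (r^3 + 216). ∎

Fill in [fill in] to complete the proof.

(r + 6)(r^2 - 6r + 36)

a^3 + b^3 = (a + b)(a^2 - ab + b^2). With a = r, b = 6:
r^3 + 216 = (r + 6)(r^2 - 6r + 36).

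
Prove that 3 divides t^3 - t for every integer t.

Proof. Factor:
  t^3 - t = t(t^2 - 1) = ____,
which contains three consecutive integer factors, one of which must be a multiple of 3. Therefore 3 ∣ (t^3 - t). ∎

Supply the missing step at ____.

t(t^2 - 1) = t(t - 1)(t + 1) = (t - 1)t(t + 1).
These three factors are consecutive integers, so their product is divisible by 3.

(t - 1)t(t + 1)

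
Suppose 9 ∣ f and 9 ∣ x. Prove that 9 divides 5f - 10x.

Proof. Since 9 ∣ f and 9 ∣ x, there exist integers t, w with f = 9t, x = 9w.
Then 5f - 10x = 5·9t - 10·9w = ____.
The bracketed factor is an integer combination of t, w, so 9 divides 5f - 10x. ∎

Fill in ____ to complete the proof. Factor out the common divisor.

9(5t - 10w)

Pull the common 9 out of every term: 5·9t - 10·9w = 9(5t - 10w).
5t - 10w is an integer, which exhibits the divisibility.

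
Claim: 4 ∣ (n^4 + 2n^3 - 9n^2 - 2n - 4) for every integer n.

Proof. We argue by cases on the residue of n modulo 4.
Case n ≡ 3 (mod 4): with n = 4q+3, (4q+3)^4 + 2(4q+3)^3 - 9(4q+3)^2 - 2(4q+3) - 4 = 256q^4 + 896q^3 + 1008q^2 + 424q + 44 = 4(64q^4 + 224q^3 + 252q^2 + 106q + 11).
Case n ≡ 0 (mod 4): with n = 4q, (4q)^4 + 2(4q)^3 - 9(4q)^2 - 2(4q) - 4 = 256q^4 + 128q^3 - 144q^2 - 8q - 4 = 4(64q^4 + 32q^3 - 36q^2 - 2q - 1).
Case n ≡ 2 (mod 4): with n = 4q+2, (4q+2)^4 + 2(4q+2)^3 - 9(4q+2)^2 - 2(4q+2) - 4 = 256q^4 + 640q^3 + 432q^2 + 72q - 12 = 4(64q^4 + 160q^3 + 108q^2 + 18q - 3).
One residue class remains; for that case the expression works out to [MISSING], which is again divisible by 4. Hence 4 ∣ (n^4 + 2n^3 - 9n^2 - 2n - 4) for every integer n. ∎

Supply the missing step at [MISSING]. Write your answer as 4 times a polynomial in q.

4(64q^4 + 96q^3 + 12q^2 - 10q - 3)

Only n ≡ 1 (mod 4) is unaccounted for. Put n = 4q+1:
(4q+1)^4 + 2(4q+1)^3 - 9(4q+1)^2 - 2(4q+1) - 4 expands to 256q^4 + 384q^3 + 48q^2 - 40q - 12,
and factoring out 4 leaves 4(64q^4 + 96q^3 + 12q^2 - 10q - 3).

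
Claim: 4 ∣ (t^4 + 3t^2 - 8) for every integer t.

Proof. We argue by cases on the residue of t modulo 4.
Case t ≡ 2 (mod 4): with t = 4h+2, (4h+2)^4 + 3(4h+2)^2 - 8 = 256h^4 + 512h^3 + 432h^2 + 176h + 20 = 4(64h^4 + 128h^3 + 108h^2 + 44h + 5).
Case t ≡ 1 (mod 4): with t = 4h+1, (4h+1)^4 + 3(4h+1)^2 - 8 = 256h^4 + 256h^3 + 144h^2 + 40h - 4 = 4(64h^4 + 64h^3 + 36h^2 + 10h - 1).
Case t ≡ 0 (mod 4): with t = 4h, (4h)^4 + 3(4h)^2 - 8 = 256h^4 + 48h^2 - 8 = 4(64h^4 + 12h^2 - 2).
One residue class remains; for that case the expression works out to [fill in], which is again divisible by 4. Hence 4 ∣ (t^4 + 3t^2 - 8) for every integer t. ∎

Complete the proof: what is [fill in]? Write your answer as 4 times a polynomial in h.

4(64h^4 + 192h^3 + 228h^2 + 126h + 25)

Only t ≡ 3 (mod 4) is unaccounted for. Put t = 4h+3:
(4h+3)^4 + 3(4h+3)^2 - 8 expands to 256h^4 + 768h^3 + 912h^2 + 504h + 100,
and factoring out 4 leaves 4(64h^4 + 192h^3 + 228h^2 + 126h + 25).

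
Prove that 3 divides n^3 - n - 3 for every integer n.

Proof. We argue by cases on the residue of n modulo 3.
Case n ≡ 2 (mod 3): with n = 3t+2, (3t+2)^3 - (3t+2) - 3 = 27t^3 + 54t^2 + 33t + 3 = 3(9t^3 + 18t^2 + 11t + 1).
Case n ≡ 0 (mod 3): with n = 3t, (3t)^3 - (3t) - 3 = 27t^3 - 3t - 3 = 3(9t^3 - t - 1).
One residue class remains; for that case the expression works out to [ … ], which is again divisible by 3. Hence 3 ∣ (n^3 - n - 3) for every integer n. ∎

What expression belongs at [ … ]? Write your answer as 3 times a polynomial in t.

3(9t^3 + 9t^2 + 2t - 1)

Only n ≡ 1 (mod 3) is unaccounted for. Put n = 3t+1:
(3t+1)^3 - (3t+1) - 3 expands to 27t^3 + 27t^2 + 6t - 3,
and factoring out 3 leaves 3(9t^3 + 9t^2 + 2t - 1).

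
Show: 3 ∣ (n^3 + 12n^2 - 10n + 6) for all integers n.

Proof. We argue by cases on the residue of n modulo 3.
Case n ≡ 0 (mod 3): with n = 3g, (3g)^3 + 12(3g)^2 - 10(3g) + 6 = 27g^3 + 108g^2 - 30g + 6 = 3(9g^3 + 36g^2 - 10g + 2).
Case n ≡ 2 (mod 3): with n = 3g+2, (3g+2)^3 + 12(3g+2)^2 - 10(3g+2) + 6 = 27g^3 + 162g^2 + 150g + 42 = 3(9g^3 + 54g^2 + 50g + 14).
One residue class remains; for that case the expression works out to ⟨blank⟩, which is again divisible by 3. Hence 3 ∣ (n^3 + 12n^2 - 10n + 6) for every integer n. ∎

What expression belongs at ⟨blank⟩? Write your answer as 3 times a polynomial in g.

The residues treated are {0, 2}, so the missing case is n ≡ 1 (mod 3); write n = 3g+1.
Then (3g+1)^3 + 12(3g+1)^2 - 10(3g+1) + 6 = 27g^3 + 135g^2 + 51g + 9 = 3(9g^3 + 45g^2 + 17g + 3).

3(9g^3 + 45g^2 + 17g + 3)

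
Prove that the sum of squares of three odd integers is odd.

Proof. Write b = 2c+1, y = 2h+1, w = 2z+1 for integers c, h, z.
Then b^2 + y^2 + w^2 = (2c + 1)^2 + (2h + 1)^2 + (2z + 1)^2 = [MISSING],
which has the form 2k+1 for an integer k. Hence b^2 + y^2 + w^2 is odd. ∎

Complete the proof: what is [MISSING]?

Expanding: (2c + 1)^2 + (2h + 1)^2 + (2z + 1)^2 = 4c^2 + 4c + 4h^2 + 4h + 4z^2 + 4z + 3.
Every term except the constant is even, so this is 2(2c^2 + 2c + 2h^2 + 2h + 2z^2 + 2z + 1) + 1,
and 2c^2 + 2c + 2h^2 + 2h + 2z^2 + 2z + 1 ∈ ℤ gives the required form.

2(2c^2 + 2c + 2h^2 + 2h + 2z^2 + 2z + 1) + 1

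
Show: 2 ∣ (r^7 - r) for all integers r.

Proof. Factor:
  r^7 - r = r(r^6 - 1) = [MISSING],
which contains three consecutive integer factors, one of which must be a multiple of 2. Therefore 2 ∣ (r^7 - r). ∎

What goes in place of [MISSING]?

r^6 - 1 = (r^2 - 1)(r^4 + r^2 + 1), and r^2 - 1 = (r-1)(r+1).
So r(r^6 - 1) = (r - 1)r(r + 1)(r^4 + r^2 + 1).

(r - 1)r(r + 1)(r^4 + r^2 + 1)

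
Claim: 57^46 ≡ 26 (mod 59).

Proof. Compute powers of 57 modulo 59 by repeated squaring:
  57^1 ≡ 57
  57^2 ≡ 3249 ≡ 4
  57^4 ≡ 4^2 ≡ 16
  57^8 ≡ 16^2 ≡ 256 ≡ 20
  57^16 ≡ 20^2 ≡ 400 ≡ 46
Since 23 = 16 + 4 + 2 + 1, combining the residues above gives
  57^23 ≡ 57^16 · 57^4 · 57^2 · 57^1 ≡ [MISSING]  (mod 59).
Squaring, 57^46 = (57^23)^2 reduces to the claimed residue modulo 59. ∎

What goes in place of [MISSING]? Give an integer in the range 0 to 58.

57^16 · 57^4 · 57^2 · 57^1 ≡ 46 · 16 · 4 · 57 = 167808.
167808 mod 59 = 12, so 57^23 ≡ 12 (mod 59).

12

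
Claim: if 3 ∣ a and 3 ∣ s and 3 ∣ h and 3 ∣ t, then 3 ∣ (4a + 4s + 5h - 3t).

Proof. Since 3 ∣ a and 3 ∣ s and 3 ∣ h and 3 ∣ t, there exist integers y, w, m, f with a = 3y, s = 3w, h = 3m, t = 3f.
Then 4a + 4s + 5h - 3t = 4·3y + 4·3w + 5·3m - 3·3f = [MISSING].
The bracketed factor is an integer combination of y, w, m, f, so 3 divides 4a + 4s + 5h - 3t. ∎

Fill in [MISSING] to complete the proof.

Pull the common 3 out of every term: 4·3y + 4·3w + 5·3m - 3·3f = 3(-3f + 5m + 4w + 4y).
-3f + 5m + 4w + 4y is an integer, which exhibits the divisibility.

3(-3f + 5m + 4w + 4y)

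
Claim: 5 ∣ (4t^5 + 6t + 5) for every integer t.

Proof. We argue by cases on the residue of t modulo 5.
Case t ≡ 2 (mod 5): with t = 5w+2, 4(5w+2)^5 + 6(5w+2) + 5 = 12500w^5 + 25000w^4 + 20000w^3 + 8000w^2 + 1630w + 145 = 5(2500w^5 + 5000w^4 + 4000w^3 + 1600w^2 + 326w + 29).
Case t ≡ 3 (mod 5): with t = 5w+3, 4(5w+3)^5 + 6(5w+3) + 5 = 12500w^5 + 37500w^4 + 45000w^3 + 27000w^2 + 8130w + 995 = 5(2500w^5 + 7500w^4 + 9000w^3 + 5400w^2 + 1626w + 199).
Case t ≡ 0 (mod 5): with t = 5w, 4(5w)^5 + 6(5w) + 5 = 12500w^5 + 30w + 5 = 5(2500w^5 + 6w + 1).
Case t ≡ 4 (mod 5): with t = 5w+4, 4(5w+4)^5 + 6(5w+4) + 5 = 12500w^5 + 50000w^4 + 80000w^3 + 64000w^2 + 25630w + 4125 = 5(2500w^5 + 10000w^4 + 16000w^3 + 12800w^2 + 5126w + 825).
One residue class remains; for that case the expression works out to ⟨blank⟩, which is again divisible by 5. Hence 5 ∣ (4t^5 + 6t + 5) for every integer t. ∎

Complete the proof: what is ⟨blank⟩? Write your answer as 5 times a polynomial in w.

5(2500w^5 + 2500w^4 + 1000w^3 + 200w^2 + 26w + 3)

The residues treated are {2, 3, 0, 4}, so the missing case is t ≡ 1 (mod 5); write t = 5w+1.
Then 4(5w+1)^5 + 6(5w+1) + 5 = 12500w^5 + 12500w^4 + 5000w^3 + 1000w^2 + 130w + 15 = 5(2500w^5 + 2500w^4 + 1000w^3 + 200w^2 + 26w + 3).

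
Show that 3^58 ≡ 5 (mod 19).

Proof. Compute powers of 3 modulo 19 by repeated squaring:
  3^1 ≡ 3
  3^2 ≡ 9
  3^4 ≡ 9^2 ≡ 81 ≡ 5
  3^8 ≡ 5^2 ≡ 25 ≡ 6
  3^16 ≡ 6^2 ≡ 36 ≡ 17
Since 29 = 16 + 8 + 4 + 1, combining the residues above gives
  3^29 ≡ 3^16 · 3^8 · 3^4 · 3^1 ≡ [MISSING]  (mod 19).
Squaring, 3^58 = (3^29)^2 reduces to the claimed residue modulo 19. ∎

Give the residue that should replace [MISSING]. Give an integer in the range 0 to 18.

10

Multiply the listed residues: 17 · 6 · 5 · 3 = 102 → 510 → 1530.
Reducing modulo 19: 1530 = 80·19 + 10, so 3^29 ≡ 10.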